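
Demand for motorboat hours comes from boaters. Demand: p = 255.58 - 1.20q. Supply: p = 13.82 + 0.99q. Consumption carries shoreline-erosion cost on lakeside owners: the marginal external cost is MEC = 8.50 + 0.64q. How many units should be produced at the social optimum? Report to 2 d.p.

Social marginal benefit = demand − MEC = 247.08 - 1.84q.
Set SMB = MC: 247.08 - 1.84q = 13.82 + 0.99q → q* = 82.4240.

q* = 82.42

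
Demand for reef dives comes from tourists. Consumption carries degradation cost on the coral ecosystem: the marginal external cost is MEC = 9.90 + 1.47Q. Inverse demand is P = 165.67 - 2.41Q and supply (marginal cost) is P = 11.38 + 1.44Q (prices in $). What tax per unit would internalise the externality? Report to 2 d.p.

tax = $49.80 per unit

Social marginal benefit = demand − MEC = 155.77 - 3.88Q.
Set SMB = MC: 155.77 - 3.88Q = 11.38 + 1.44Q → Q* = 27.1410.
The Pigouvian tax equals MEC at Q*: 9.90 + 1.47×27.1410 = 49.7973.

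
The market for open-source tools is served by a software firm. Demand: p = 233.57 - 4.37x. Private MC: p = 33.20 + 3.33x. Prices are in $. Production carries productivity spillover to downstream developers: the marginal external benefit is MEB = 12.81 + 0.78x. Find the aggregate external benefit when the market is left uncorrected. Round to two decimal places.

$597.43

Market equilibrium (private): 33.20 + 3.33x = 233.57 - 4.37x → x_m = 26.0221.
Total external benefit = ∫₀^{x_m} (12.81 + 0.78x) dx = 12.81×26.0221 + ½×0.78×26.0221² = 597.4315.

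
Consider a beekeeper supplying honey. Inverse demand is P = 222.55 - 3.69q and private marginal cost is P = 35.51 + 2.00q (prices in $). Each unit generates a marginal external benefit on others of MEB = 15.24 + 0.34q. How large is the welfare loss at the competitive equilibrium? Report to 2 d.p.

Market equilibrium (private): 35.51 + 2.00q = 222.55 - 3.69q → q_m = 32.8717.
Social marginal cost = private MC − MEB = 20.27 + 1.66q.
Set SMC = demand: 20.27 + 1.66q = 222.55 - 3.69q → q* = 37.8093.
The loss is the area between SMC and demand from q* to q_m; with linear curves that's a triangle of height MEB(q_m).
DWL = ½ × 4.9376 × 26.4164 = 65.2168.

DWL = $65.22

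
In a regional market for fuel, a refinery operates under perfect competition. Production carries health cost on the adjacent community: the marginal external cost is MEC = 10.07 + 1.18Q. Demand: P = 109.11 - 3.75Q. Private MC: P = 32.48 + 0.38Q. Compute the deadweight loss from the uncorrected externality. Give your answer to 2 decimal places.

DWL = 96.21

Market equilibrium (private): 32.48 + 0.38Q = 109.11 - 3.75Q → Q_m = 18.5545.
Social marginal cost = private MC + MEC = 42.55 + 1.56Q.
Set SMC = demand: 42.55 + 1.56Q = 109.11 - 3.75Q → Q* = 12.5348.
Between Q* and Q_m the wedge SMC − demand runs linearly from 0 to MEC(Q_m), so the loss is a triangle.
DWL = ½ × 6.0197 × 31.9643 = 96.2077.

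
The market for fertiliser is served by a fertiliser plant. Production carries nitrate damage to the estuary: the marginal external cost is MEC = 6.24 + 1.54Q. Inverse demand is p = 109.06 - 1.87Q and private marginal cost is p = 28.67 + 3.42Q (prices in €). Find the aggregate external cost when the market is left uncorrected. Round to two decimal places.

€272.65

Market equilibrium (private): 28.67 + 3.42Q = 109.06 - 1.87Q → Q_m = 15.1966.
Total external cost = ∫₀^{Q_m} (6.24 + 1.54Q) dQ = 6.24×15.1966 + ½×1.54×15.1966² = 272.6480.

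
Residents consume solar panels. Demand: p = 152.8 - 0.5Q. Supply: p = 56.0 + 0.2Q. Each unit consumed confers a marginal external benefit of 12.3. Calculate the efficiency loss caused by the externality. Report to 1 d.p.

DWL = 108.1

Market equilibrium (private): 56.0 + 0.2Q = 152.8 - 0.5Q → Q_m = 138.2857.
Social marginal benefit = demand + MEB = 165.1 - 0.5Q.
Set SMB = MC: 165.1 - 0.5Q = 56.0 + 0.2Q → Q* = 155.8571.
Height of the DWL triangle at Q_m is SMB(Q_m) − MC(Q_m) = MEB(Q_m) = 12.3000.
DWL = ½ × 17.5714 × 12.3000 = 108.0641.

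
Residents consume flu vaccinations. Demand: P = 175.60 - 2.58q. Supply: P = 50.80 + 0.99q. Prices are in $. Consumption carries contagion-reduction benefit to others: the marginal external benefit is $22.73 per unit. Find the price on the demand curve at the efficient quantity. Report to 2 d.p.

Social marginal benefit = demand + MEB = 198.33 - 2.58q.
Set SMB = MC: 198.33 - 2.58q = 50.80 + 0.99q → q* = 41.3249.
Consumer price on the demand curve at q*: 175.60 − 2.58×41.3249 = 68.9818.

P = $68.98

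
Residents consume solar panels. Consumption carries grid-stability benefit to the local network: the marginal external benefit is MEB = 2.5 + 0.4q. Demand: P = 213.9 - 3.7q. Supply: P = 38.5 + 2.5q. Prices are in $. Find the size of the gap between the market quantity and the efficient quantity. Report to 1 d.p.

2.4 units

Market equilibrium (private): 38.5 + 2.5q = 213.9 - 3.7q → q_m = 28.2903.
Social marginal benefit = demand + MEB = 216.4 - 3.3q.
Set SMB = MC: 216.4 - 3.3q = 38.5 + 2.5q → q* = 30.6724.
Gap = |28.2903 − 30.6724| = 2.3821.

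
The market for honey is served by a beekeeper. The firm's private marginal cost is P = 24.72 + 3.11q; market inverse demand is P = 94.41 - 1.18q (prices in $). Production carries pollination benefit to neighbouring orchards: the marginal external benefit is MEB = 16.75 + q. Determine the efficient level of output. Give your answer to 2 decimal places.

Social marginal cost = private MC − MEB = 7.97 + 2.11q.
Set SMC = demand: 7.97 + 2.11q = 94.41 - 1.18q → q* = 26.2736.

q* = 26.27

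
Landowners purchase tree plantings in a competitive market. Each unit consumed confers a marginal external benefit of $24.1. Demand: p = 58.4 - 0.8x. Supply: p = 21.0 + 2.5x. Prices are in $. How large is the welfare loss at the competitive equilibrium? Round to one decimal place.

Market equilibrium (private): 21.0 + 2.5x = 58.4 - 0.8x → x_m = 11.3333.
Social marginal benefit = demand + MEB = 82.5 - 0.8x.
Set SMB = MC: 82.5 - 0.8x = 21.0 + 2.5x → x* = 18.6364.
Between x* and x_m the wedge SMB − MC runs linearly from 0 to MEB(x_m), so the loss is a triangle.
DWL = ½ × 7.3031 × 24.1000 = 88.0024.

DWL = $88.0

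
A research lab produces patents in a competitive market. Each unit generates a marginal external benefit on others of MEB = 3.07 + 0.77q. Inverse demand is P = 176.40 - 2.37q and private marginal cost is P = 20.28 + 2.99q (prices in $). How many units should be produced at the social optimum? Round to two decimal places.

q* = 34.68

Social marginal cost = private MC − MEB = 17.21 + 2.22q.
Set SMC = demand: 17.21 + 2.22q = 176.40 - 2.37q → q* = 34.6819.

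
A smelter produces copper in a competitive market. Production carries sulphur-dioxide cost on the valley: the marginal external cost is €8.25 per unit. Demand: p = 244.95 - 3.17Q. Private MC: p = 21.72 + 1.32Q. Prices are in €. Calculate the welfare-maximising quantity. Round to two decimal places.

Social marginal cost = private MC + MEC = 29.97 + 1.32Q.
Set SMC = demand: 29.97 + 1.32Q = 244.95 - 3.17Q → Q* = 47.8797.

Q* = 47.88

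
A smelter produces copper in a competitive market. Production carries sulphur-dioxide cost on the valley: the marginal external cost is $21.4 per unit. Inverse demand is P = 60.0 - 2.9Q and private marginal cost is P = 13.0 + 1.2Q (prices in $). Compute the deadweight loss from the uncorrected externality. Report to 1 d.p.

DWL = $55.8

Market equilibrium (private): 13.0 + 1.2Q = 60.0 - 2.9Q → Q_m = 11.4634.
Social marginal cost = private MC + MEC = 34.4 + 1.2Q.
Set SMC = demand: 34.4 + 1.2Q = 60.0 - 2.9Q → Q* = 6.2439.
The loss is the area between SMC and demand from Q* to Q_m; with linear curves that's a triangle of height MEC(Q_m).
DWL = ½ × 5.2195 × 21.4000 = 55.8487.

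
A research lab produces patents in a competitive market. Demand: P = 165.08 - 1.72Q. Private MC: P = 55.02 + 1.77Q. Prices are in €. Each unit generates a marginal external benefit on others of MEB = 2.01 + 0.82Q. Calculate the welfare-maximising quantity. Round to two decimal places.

Q* = 41.97

Social marginal cost = private MC − MEB = 53.01 + 0.95Q.
Set SMC = demand: 53.01 + 0.95Q = 165.08 - 1.72Q → Q* = 41.9738.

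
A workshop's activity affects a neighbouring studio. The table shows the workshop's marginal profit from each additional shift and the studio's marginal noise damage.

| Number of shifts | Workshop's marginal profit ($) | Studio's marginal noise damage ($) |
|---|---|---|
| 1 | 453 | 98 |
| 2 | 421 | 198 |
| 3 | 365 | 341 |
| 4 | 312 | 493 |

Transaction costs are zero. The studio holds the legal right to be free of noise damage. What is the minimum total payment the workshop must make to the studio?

Efficient level: marginal profit ≥ marginal noise damage through level 3, so k* = 3.
With the studio holding the right, the workshop must at least compensate total damage at k*: 98 + 198 + 341 = 637.

$637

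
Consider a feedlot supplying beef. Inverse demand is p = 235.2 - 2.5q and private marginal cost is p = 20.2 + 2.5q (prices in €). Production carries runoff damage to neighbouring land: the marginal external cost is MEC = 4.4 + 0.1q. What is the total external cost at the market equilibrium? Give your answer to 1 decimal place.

€281.7

Market equilibrium (private): 20.2 + 2.5q = 235.2 - 2.5q → q_m = 43.0000.
Total external cost = ∫₀^{q_m} (4.4 + 0.1q) dq = 4.4×43.0000 + ½×0.1×43.0000² = 281.6500.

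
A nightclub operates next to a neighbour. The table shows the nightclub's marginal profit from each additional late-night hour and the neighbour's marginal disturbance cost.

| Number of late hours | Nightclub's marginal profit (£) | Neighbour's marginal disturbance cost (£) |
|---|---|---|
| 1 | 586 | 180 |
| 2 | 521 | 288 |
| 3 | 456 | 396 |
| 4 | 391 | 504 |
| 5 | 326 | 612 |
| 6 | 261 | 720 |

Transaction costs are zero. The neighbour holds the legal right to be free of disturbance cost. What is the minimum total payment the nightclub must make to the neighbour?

£864

Efficient level: marginal profit ≥ marginal disturbance cost through level 3, so k* = 3.
With the neighbour holding the right, the nightclub must at least compensate total damage at k*: 180 + 288 + 396 = 864.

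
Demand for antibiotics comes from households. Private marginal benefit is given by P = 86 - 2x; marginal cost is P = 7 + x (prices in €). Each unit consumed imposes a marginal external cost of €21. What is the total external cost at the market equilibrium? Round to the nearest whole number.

Market equilibrium (private): 7 + x = 86 - 2x → x_m = 26.3333.
Total external cost = MEC × x_m = 21 × 26.3333 = 552.9993.

€553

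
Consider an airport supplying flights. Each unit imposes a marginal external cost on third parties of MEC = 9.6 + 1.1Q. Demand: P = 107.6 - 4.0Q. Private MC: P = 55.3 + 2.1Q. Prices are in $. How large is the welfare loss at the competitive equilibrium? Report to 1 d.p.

Market equilibrium (private): 55.3 + 2.1Q = 107.6 - 4.0Q → Q_m = 8.5738.
Social marginal cost = private MC + MEC = 64.9 + 3.2Q.
Set SMC = demand: 64.9 + 3.2Q = 107.6 - 4.0Q → Q* = 5.9306.
The welfare-loss triangle has base |Q_m − Q*| and height MEC(Q_m) (the vertical gap between SMC and demand is zero at Q* and MEC at Q_m).
DWL = ½ × 2.6432 × 19.0311 = 25.1515.

DWL = $25.2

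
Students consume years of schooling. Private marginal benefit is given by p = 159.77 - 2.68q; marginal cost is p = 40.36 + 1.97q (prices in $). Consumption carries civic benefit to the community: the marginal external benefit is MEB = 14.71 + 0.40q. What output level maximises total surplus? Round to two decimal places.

Social marginal benefit = demand + MEB = 174.48 - 2.28q.
Set SMB = MC: 174.48 - 2.28q = 40.36 + 1.97q → q* = 31.5576.

q* = 31.56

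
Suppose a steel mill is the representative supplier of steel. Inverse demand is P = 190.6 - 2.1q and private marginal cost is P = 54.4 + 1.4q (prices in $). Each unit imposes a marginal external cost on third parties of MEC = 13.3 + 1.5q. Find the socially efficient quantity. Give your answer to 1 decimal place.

q* = 24.6

Social marginal cost = private MC + MEC = 67.7 + 2.9q.
Set SMC = demand: 67.7 + 2.9q = 190.6 - 2.1q → q* = 24.5800.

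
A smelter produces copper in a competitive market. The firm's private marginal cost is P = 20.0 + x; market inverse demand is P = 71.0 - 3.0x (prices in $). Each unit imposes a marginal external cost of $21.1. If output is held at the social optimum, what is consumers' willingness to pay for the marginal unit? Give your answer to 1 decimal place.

P = $48.6

Social marginal cost = private MC + MEC = 41.1 + x.
Set SMC = demand: 41.1 + x = 71.0 - 3.0x → x* = 7.4750.
Consumer price on the demand curve at x*: 71.0 − 3.0×7.4750 = 48.5750.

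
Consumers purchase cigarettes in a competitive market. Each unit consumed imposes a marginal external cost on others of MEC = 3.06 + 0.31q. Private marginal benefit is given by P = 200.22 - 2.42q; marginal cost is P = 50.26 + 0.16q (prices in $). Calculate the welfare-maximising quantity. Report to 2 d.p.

q* = 50.83

Social marginal benefit = demand − MEC = 197.16 - 2.73q.
Set SMB = MC: 197.16 - 2.73q = 50.26 + 0.16q → q* = 50.8304.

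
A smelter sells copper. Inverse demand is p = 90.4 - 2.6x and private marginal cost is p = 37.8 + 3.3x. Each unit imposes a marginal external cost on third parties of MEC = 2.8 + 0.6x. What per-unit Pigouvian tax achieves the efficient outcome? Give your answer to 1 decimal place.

Social marginal cost = private MC + MEC = 40.6 + 3.9x.
Set SMC = demand: 40.6 + 3.9x = 90.4 - 2.6x → x* = 7.6615.
The Pigouvian tax equals MEC at x*: 2.8 + 0.6×7.6615 = 7.3969.

tax = 7.4 per unit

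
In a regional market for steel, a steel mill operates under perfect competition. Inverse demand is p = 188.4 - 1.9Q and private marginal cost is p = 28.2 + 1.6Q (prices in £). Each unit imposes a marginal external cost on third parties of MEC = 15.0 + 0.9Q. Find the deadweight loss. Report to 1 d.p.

Market equilibrium (private): 28.2 + 1.6Q = 188.4 - 1.9Q → Q_m = 45.7714.
Social marginal cost = private MC + MEC = 43.2 + 2.5Q.
Set SMC = demand: 43.2 + 2.5Q = 188.4 - 1.9Q → Q* = 33.0000.
Height of the DWL triangle at Q_m is SMC(Q_m) − demand(Q_m) = MEC(Q_m) = 56.1943.
DWL = ½ × 12.7714 × 56.1943 = 358.8399.

DWL = £358.8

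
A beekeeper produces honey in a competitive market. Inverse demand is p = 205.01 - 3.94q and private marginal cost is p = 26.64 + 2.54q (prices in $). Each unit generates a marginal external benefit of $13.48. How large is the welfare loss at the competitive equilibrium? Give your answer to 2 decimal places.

Market equilibrium (private): 26.64 + 2.54q = 205.01 - 3.94q → q_m = 27.5262.
Social marginal cost = private MC − MEB = 13.16 + 2.54q.
Set SMC = demand: 13.16 + 2.54q = 205.01 - 3.94q → q* = 29.6065.
Between q* and q_m the wedge demand − SMC runs linearly from 0 to MEB(q_m), so the loss is a triangle.
DWL = ½ × 2.0803 × 13.4800 = 14.0212.

DWL = $14.02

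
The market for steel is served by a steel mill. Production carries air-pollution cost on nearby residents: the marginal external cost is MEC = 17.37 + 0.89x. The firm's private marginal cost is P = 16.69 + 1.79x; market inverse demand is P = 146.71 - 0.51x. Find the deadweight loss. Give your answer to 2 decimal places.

DWL = 718.00

Market equilibrium (private): 16.69 + 1.79x = 146.71 - 0.51x → x_m = 56.5304.
Social marginal cost = private MC + MEC = 34.06 + 2.68x.
Set SMC = demand: 34.06 + 2.68x = 146.71 - 0.51x → x* = 35.3135.
The welfare-loss triangle has base |x_m − x*| and height MEC(x_m) (the vertical gap between SMC and demand is zero at x* and MEC at x_m).
DWL = ½ × 21.2169 × 67.6821 = 718.0022.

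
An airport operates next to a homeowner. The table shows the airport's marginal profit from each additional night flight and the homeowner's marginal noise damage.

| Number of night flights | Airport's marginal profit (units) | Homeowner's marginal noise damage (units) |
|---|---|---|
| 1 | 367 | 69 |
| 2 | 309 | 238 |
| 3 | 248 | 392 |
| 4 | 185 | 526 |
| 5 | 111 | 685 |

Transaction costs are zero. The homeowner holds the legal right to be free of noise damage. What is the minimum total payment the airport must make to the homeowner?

Efficient level: marginal profit ≥ marginal noise damage through level 2, so k* = 2.
With the homeowner holding the right, the airport must at least compensate total damage at k*: 69 + 238 = 307.

307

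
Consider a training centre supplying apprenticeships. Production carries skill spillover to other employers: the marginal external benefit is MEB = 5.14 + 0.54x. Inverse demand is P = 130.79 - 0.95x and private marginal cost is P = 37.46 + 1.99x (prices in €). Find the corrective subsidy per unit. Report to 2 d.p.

Social marginal cost = private MC − MEB = 32.32 + 1.45x.
Set SMC = demand: 32.32 + 1.45x = 130.79 - 0.95x → x* = 41.0292.
The Pigouvian subsidy equals MEB at x*: 5.14 + 0.54×41.0292 = 27.2958.

subsidy = €27.30 per unit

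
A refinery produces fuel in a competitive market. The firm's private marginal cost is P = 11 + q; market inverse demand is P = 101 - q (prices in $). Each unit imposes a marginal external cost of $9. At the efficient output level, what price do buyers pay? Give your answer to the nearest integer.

Social marginal cost = private MC + MEC = 20 + q.
Set SMC = demand: 20 + q = 101 - q → q* = 40.5000.
Consumer price on the demand curve at q*: 101 − 1×40.5000 = 60.5000.

P = $61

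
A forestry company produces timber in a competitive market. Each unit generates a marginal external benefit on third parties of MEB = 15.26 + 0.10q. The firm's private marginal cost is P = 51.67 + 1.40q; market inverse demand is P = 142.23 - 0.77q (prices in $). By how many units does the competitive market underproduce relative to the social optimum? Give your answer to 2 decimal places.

9.39 units

Market equilibrium (private): 51.67 + 1.40q = 142.23 - 0.77q → q_m = 41.7327.
Social marginal cost = private MC − MEB = 36.41 + 1.30q.
Set SMC = demand: 36.41 + 1.30q = 142.23 - 0.77q → q* = 51.1208.
Gap = |41.7327 − 51.1208| = 9.3881.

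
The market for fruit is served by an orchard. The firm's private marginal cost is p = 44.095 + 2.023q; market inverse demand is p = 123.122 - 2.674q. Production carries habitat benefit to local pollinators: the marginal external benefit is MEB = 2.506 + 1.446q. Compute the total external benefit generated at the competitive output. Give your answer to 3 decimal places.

Market equilibrium (private): 44.095 + 2.023q = 123.122 - 2.674q → q_m = 16.8250.
Total external benefit = ∫₀^{q_m} (2.506 + 1.446q) dq = 2.506×16.8250 + ½×1.446×16.8250² = 246.8307.

246.831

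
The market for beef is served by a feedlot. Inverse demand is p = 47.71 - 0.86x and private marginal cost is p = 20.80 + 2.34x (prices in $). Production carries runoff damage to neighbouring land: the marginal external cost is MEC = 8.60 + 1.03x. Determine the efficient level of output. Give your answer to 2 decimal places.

x* = 4.33

Social marginal cost = private MC + MEC = 29.40 + 3.37x.
Set SMC = demand: 29.40 + 3.37x = 47.71 - 0.86x → x* = 4.3286.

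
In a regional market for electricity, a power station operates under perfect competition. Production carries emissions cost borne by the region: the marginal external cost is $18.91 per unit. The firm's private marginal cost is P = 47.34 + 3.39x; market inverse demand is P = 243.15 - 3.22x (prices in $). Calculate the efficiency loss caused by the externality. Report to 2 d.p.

DWL = $27.05

Market equilibrium (private): 47.34 + 3.39x = 243.15 - 3.22x → x_m = 29.6233.
Social marginal cost = private MC + MEC = 66.25 + 3.39x.
Set SMC = demand: 66.25 + 3.39x = 243.15 - 3.22x → x* = 26.7625.
The loss is the area between SMC and demand from x* to x_m; with linear curves that's a triangle of height MEC(x_m).
DWL = ½ × 2.8608 × 18.9100 = 27.0489.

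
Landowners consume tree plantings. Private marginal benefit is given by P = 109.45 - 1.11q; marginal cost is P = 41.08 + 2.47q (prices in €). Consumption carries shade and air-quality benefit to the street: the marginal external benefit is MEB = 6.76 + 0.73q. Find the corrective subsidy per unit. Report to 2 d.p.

subsidy = €26.00 per unit

Social marginal benefit = demand + MEB = 116.21 - 0.38q.
Set SMB = MC: 116.21 - 0.38q = 41.08 + 2.47q → q* = 26.3614.
The Pigouvian subsidy equals MEB at q*: 6.76 + 0.73×26.3614 = 26.0038.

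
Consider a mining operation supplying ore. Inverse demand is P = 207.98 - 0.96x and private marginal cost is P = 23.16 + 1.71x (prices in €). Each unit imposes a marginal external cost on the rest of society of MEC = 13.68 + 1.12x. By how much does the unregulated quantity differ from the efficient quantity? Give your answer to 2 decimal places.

Market equilibrium (private): 23.16 + 1.71x = 207.98 - 0.96x → x_m = 69.2210.
Social marginal cost = private MC + MEC = 36.84 + 2.83x.
Set SMC = demand: 36.84 + 2.83x = 207.98 - 0.96x → x* = 45.1557.
Gap = |69.2210 − 45.1557| = 24.0653.

24.07 units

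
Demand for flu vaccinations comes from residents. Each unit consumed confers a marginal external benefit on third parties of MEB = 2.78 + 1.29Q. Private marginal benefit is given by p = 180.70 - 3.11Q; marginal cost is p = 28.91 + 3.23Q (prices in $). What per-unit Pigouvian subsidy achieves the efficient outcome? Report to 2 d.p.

subsidy = $42.26 per unit

Social marginal benefit = demand + MEB = 183.48 - 1.82Q.
Set SMB = MC: 183.48 - 1.82Q = 28.91 + 3.23Q → Q* = 30.6079.
The Pigouvian subsidy equals MEB at Q*: 2.78 + 1.29×30.6079 = 42.2642.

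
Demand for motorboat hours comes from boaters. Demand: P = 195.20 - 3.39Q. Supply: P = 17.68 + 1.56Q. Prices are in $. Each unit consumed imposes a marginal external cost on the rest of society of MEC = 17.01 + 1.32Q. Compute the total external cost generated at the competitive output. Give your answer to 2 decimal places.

$1458.87

Market equilibrium (private): 17.68 + 1.56Q = 195.20 - 3.39Q → Q_m = 35.8626.
Total external cost = ∫₀^{Q_m} (17.01 + 1.32Q) dQ = 17.01×35.8626 + ½×1.32×35.8626² = 1458.8660.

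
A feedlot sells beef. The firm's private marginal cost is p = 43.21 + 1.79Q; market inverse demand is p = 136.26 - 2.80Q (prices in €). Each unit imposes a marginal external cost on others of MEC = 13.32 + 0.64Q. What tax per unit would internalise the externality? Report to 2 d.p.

Social marginal cost = private MC + MEC = 56.53 + 2.43Q.
Set SMC = demand: 56.53 + 2.43Q = 136.26 - 2.80Q → Q* = 15.2447.
The Pigouvian tax equals MEC at Q*: 13.32 + 0.64×15.2447 = 23.0766.

tax = €23.08 per unit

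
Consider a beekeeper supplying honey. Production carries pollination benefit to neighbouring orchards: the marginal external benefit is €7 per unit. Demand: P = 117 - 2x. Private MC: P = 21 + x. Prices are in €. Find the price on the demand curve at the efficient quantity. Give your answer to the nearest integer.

P = €48

Social marginal cost = private MC − MEB = 14 + x.
Set SMC = demand: 14 + x = 117 - 2x → x* = 34.3333.
Consumer price on the demand curve at x*: 117 − 2×34.3333 = 48.3334.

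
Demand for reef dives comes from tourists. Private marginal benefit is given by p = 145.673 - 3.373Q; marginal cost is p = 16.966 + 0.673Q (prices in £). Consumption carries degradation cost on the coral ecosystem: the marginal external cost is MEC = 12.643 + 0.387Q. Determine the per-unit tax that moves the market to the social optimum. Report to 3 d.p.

tax = £22.775 per unit

Social marginal benefit = demand − MEC = 133.030 - 3.760Q.
Set SMB = MC: 133.030 - 3.760Q = 16.966 + 0.673Q → Q* = 26.1818.
The Pigouvian tax equals MEC at Q*: 12.643 + 0.387×26.1818 = 22.7754.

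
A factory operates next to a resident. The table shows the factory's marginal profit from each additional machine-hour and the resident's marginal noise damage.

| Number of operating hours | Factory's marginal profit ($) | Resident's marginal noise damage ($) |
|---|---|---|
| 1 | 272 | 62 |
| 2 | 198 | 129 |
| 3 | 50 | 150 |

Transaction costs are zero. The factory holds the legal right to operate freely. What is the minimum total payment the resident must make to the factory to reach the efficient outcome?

Left alone the factory would choose level 3 (marginal profit stays positive).
Efficient level: k* = 2 (marginal profit ≥ marginal noise damage through 2).
The resident must at least cover the factory's forgone profit from cutting 3→2: 50 = 50.

$50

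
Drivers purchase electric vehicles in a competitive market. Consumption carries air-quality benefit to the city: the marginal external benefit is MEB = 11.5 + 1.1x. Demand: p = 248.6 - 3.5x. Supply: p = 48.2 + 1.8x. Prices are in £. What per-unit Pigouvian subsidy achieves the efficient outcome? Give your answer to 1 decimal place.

subsidy = £67.0 per unit

Social marginal benefit = demand + MEB = 260.1 - 2.4x.
Set SMB = MC: 260.1 - 2.4x = 48.2 + 1.8x → x* = 50.4524.
The Pigouvian subsidy equals MEB at x*: 11.5 + 1.1×50.4524 = 66.9976.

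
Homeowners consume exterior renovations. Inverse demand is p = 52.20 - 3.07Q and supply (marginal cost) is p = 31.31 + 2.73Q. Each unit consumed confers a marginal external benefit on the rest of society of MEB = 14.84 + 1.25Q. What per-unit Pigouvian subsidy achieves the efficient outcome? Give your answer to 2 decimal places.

Social marginal benefit = demand + MEB = 67.04 - 1.82Q.
Set SMB = MC: 67.04 - 1.82Q = 31.31 + 2.73Q → Q* = 7.8527.
The Pigouvian subsidy equals MEB at Q*: 14.84 + 1.25×7.8527 = 24.6559.

subsidy = 24.66 per unit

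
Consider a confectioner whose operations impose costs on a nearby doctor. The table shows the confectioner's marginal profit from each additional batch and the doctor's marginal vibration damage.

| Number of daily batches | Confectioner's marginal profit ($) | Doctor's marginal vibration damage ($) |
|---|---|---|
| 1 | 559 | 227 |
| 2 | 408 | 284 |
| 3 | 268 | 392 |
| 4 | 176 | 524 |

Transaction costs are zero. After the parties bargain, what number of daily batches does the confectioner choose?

2

Bargaining reaches the level where marginal profit last exceeds marginal vibration damage.
That holds through level 2 (408 ≥ 284) but not at 3 (268 < 392).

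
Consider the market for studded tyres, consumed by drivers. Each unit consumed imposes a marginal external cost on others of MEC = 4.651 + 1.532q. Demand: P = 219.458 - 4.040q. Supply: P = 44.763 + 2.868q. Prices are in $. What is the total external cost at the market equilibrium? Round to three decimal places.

$607.493

Market equilibrium (private): 44.763 + 2.868q = 219.458 - 4.040q → q_m = 25.2888.
Total external cost = ∫₀^{q_m} (4.651 + 1.532q) dq = 4.651×25.2888 + ½×1.532×25.2888² = 607.4931.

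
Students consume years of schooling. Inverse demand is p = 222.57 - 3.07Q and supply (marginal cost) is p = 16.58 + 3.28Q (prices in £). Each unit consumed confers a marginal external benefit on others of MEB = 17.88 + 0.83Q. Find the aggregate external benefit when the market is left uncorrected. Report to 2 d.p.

Market equilibrium (private): 16.58 + 3.28Q = 222.57 - 3.07Q → Q_m = 32.4394.
Total external benefit = ∫₀^{Q_m} (17.88 + 0.83Q) dQ = 17.88×32.4394 + ½×0.83×32.4394² = 1016.7271.

£1016.73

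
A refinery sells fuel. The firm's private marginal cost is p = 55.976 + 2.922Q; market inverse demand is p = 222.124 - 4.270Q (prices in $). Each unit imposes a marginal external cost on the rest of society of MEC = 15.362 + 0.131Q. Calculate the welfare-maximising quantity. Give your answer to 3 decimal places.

Social marginal cost = private MC + MEC = 71.338 + 3.053Q.
Set SMC = demand: 71.338 + 3.053Q = 222.124 - 4.270Q → Q* = 20.5907.

Q* = 20.591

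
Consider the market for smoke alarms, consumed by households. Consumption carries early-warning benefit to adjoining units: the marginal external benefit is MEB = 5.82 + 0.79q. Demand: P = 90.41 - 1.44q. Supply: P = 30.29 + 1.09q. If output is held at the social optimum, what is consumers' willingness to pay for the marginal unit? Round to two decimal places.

Social marginal benefit = demand + MEB = 96.23 - 0.65q.
Set SMB = MC: 96.23 - 0.65q = 30.29 + 1.09q → q* = 37.8966.
Consumer price on the demand curve at q*: 90.41 − 1.44×37.8966 = 35.8389.

P = 35.84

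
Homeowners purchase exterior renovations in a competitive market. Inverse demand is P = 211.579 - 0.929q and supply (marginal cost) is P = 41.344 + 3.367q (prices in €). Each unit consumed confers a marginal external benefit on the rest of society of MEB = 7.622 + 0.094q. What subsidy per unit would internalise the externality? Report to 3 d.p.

Social marginal benefit = demand + MEB = 219.201 - 0.835q.
Set SMB = MC: 219.201 - 0.835q = 41.344 + 3.367q → q* = 42.3267.
The Pigouvian subsidy equals MEB at q*: 7.622 + 0.094×42.3267 = 11.6007.

subsidy = €11.601 per unit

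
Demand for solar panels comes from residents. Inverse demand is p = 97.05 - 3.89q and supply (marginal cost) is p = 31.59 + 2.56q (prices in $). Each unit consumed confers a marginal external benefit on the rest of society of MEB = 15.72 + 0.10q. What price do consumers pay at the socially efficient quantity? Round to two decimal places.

Social marginal benefit = demand + MEB = 112.77 - 3.79q.
Set SMB = MC: 112.77 - 3.79q = 31.59 + 2.56q → q* = 12.7843.
Consumer price on the demand curve at q*: 97.05 − 3.89×12.7843 = 47.3191.

P = $47.32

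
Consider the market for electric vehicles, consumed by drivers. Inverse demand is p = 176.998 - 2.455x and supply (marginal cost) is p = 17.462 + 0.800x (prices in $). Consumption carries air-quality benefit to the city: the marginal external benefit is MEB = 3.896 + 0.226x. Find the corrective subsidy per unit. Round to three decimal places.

subsidy = $16.090 per unit

Social marginal benefit = demand + MEB = 180.894 - 2.229x.
Set SMB = MC: 180.894 - 2.229x = 17.462 + 0.800x → x* = 53.9558.
The Pigouvian subsidy equals MEB at x*: 3.896 + 0.226×53.9558 = 16.0900.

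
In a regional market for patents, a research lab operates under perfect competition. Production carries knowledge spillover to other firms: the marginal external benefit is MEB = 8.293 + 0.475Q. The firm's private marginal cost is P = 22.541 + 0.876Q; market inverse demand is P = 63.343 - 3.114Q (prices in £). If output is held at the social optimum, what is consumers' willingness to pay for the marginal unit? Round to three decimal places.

P = £19.849

Social marginal cost = private MC − MEB = 14.248 + 0.401Q.
Set SMC = demand: 14.248 + 0.401Q = 63.343 - 3.114Q → Q* = 13.9673.
Consumer price on the demand curve at Q*: 63.343 − 3.114×13.9673 = 19.8488.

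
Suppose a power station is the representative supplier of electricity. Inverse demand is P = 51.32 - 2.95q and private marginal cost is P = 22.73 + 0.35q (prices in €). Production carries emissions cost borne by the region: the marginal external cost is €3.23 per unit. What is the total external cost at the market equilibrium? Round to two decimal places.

Market equilibrium (private): 22.73 + 0.35q = 51.32 - 2.95q → q_m = 8.6636.
Total external cost = MEC × q_m = 3.23 × 8.6636 = 27.9834.

€27.98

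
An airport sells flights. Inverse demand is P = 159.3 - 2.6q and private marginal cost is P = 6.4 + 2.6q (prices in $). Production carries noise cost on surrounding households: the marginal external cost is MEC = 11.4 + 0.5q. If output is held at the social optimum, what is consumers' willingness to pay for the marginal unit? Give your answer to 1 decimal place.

P = $94.8

Social marginal cost = private MC + MEC = 17.8 + 3.1q.
Set SMC = demand: 17.8 + 3.1q = 159.3 - 2.6q → q* = 24.8246.
Consumer price on the demand curve at q*: 159.3 − 2.6×24.8246 = 94.7560.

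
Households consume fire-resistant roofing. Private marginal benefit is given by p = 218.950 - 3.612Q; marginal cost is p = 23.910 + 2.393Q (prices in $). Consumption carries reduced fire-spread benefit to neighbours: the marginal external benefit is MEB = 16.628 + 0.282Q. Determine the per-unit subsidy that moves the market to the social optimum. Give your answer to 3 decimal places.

subsidy = $27.058 per unit

Social marginal benefit = demand + MEB = 235.578 - 3.330Q.
Set SMB = MC: 235.578 - 3.330Q = 23.910 + 2.393Q → Q* = 36.9855.
The Pigouvian subsidy equals MEB at Q*: 16.628 + 0.282×36.9855 = 27.0579.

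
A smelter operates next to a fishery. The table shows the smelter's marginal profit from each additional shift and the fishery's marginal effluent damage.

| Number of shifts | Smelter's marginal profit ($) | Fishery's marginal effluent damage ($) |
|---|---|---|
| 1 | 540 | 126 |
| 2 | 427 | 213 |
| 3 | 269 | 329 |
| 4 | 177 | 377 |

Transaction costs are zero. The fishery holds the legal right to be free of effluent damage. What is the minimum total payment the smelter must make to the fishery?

$339

Efficient level: marginal profit ≥ marginal effluent damage through level 2, so k* = 2.
With the fishery holding the right, the smelter must at least compensate total damage at k*: 126 + 213 = 339.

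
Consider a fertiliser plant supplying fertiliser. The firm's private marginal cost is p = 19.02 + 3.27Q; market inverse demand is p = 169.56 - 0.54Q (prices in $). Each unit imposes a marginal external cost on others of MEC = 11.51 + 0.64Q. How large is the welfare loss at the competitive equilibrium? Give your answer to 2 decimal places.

Market equilibrium (private): 19.02 + 3.27Q = 169.56 - 0.54Q → Q_m = 39.5118.
Social marginal cost = private MC + MEC = 30.53 + 3.91Q.
Set SMC = demand: 30.53 + 3.91Q = 169.56 - 0.54Q → Q* = 31.2427.
The loss is the area between SMC and demand from Q* to Q_m; with linear curves that's a triangle of height MEC(Q_m).
DWL = ½ × 8.2691 × 36.7976 = 152.1415.

DWL = $152.14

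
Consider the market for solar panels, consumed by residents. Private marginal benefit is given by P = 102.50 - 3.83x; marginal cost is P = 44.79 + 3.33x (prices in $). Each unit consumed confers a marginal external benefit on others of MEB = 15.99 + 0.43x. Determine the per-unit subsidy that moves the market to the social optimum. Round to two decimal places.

Social marginal benefit = demand + MEB = 118.49 - 3.40x.
Set SMB = MC: 118.49 - 3.40x = 44.79 + 3.33x → x* = 10.9510.
The Pigouvian subsidy equals MEB at x*: 15.99 + 0.43×10.9510 = 20.6989.

subsidy = $20.70 per unit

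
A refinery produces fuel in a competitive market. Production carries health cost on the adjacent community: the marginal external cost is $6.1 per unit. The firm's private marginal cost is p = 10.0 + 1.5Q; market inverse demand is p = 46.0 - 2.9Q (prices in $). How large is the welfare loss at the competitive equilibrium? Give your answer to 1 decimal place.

Market equilibrium (private): 10.0 + 1.5Q = 46.0 - 2.9Q → Q_m = 8.1818.
Social marginal cost = private MC + MEC = 16.1 + 1.5Q.
Set SMC = demand: 16.1 + 1.5Q = 46.0 - 2.9Q → Q* = 6.7955.
Between Q* and Q_m the wedge SMC − demand runs linearly from 0 to MEC(Q_m), so the loss is a triangle.
DWL = ½ × 1.3863 × 6.1000 = 4.2282.

DWL = $4.2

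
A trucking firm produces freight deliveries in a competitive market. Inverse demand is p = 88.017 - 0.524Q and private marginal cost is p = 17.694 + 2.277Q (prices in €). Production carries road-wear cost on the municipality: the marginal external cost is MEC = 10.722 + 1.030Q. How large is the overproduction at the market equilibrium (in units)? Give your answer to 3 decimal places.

9.549 units

Market equilibrium (private): 17.694 + 2.277Q = 88.017 - 0.524Q → Q_m = 25.1064.
Social marginal cost = private MC + MEC = 28.416 + 3.307Q.
Set SMC = demand: 28.416 + 3.307Q = 88.017 - 0.524Q → Q* = 15.5576.
Gap = |25.1064 − 15.5576| = 9.5488.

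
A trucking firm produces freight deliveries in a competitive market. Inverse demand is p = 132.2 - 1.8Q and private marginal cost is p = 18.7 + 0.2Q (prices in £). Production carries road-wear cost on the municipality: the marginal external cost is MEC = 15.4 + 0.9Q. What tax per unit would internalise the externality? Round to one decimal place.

Social marginal cost = private MC + MEC = 34.1 + 1.1Q.
Set SMC = demand: 34.1 + 1.1Q = 132.2 - 1.8Q → Q* = 33.8276.
The Pigouvian tax equals MEC at Q*: 15.4 + 0.9×33.8276 = 45.8448.

tax = £45.8 per unit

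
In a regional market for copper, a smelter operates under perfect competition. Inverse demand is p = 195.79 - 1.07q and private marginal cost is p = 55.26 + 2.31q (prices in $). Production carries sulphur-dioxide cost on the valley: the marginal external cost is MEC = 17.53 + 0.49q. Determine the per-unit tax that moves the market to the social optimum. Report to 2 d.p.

tax = $33.10 per unit

Social marginal cost = private MC + MEC = 72.79 + 2.80q.
Set SMC = demand: 72.79 + 2.80q = 195.79 - 1.07q → q* = 31.7829.
The Pigouvian tax equals MEC at q*: 17.53 + 0.49×31.7829 = 33.1036.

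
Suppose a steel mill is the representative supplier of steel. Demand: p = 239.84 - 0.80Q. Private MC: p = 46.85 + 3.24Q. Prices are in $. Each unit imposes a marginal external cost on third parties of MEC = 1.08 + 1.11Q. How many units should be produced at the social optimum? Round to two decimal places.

Q* = 37.26

Social marginal cost = private MC + MEC = 47.93 + 4.35Q.
Set SMC = demand: 47.93 + 4.35Q = 239.84 - 0.80Q → Q* = 37.2641.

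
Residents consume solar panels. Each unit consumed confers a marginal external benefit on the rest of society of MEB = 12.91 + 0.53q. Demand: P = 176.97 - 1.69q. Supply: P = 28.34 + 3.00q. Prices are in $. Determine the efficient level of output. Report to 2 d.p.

q* = 38.83

Social marginal benefit = demand + MEB = 189.88 - 1.16q.
Set SMB = MC: 189.88 - 1.16q = 28.34 + 3.00q → q* = 38.8317.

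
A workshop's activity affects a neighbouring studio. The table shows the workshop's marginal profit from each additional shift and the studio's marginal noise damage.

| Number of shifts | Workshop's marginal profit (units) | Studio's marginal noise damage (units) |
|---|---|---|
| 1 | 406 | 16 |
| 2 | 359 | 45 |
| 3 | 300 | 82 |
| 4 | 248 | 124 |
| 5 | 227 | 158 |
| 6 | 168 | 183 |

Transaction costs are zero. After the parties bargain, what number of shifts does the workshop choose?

Bargaining reaches the level where marginal profit last exceeds marginal noise damage.
That holds through level 5 (227 ≥ 158) but not at 6 (168 < 183).

5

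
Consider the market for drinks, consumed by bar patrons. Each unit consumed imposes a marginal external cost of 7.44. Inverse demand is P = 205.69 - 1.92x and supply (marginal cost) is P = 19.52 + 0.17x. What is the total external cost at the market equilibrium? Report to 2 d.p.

Market equilibrium (private): 19.52 + 0.17x = 205.69 - 1.92x → x_m = 89.0766.
Total external cost = MEC × x_m = 7.44 × 89.0766 = 662.7299.

662.73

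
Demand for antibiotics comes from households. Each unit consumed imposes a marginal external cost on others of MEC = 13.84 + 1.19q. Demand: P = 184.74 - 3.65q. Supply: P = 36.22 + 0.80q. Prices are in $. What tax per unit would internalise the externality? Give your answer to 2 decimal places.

Social marginal benefit = demand − MEC = 170.90 - 4.84q.
Set SMB = MC: 170.90 - 4.84q = 36.22 + 0.80q → q* = 23.8794.
The Pigouvian tax equals MEC at q*: 13.84 + 1.19×23.8794 = 42.2565.

tax = $42.26 per unit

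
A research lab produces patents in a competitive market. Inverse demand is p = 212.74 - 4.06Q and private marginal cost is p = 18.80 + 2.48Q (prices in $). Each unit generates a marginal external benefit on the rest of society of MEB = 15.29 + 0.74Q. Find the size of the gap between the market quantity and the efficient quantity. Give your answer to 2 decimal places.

Market equilibrium (private): 18.80 + 2.48Q = 212.74 - 4.06Q → Q_m = 29.6544.
Social marginal cost = private MC − MEB = 3.51 + 1.74Q.
Set SMC = demand: 3.51 + 1.74Q = 212.74 - 4.06Q → Q* = 36.0741.
Gap = |29.6544 − 36.0741| = 6.4197.

6.42 units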